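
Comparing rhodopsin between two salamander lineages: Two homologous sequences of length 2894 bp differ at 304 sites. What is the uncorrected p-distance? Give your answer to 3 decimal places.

p = 304/2894 = 0.105044… ≈ 0.105 (to 3 d.p.).

0.105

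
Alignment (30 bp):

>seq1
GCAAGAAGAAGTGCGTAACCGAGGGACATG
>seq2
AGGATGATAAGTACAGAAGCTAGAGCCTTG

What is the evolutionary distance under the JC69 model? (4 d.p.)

0.7301

The sequences differ at 14 of 30 sites, so p = 14/30 ≈ 0.466667.
d = −(3/4) ln(1 − 4p/3) = −0.75 ln(1 − 0.622223) = −0.75 ln(0.377777)
  = −0.75 × (-0.973451) = 0.730088 substitutions/site.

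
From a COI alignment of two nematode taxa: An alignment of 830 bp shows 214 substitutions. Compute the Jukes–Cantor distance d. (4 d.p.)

p = 214/830 ≈ 0.257831.
d = −(3/4) ln(1 − 4p/3) = −0.75 ln(1 − 0.343775) = −0.75 ln(0.656225)
  = −0.75 × (-0.421252) = 0.315939 substitutions/site.

0.3159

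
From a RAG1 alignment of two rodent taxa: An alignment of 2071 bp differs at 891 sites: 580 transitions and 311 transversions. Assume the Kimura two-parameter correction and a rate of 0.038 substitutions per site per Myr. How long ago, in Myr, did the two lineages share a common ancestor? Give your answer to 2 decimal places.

P = 580/2071 ≈ 0.280058 and Q = 311/2071 ≈ 0.150169.
Under the Kimura two-parameter model, d = −½ ln(1 − 2P − Q) − ¼ ln(1 − 2Q).
1 − 2P − Q = 0.289715, giving −½ ln(0.289715) = 0.619429.
1 − 2Q = 0.699662, giving −¼ ln(0.699662) = 0.089289.
d = 0.619429 + 0.089289 = 0.708718.
Under a molecular clock d = 2μt, so t = d/(2μ) = 0.708718 / (2 × 0.038) = 9.33 Myr.

9.33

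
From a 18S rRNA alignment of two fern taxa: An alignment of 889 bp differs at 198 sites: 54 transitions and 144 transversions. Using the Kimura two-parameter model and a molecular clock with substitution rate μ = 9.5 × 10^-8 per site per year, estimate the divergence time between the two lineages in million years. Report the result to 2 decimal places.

1.39

P = 54/889 ≈ 0.060742 and Q = 144/889 ≈ 0.16198.
Under the Kimura two-parameter model, d = −½ ln(1 − 2P − Q) − ¼ ln(1 − 2Q).
1 − 2P − Q = 0.716536, giving −½ ln(0.716536) = 0.166663.
1 − 2Q = 0.67604, giving −¼ ln(0.67604) = 0.097876.
d = 0.166663 + 0.097876 = 0.264539.
Under a molecular clock d = 2μt, so t = d/(2μ) = 0.264539 / (2 × 9.5 × 10^-8) = 1.39 million years.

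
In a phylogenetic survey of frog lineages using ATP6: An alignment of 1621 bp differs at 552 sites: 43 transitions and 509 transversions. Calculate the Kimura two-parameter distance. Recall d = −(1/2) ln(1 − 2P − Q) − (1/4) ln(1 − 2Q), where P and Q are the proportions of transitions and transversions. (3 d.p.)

0.476

P = 43/1621 ≈ 0.026527 and Q = 509/1621 ≈ 0.314004.
Under the Kimura two-parameter model, d = −½ ln(1 − 2P − Q) − ¼ ln(1 − 2Q).
1 − 2P − Q = 0.632942, giving −½ ln(0.632942) = 0.228688.
1 − 2Q = 0.371992, giving −¼ ln(0.371992) = 0.247221.
d = 0.228688 + 0.247221 = 0.475909.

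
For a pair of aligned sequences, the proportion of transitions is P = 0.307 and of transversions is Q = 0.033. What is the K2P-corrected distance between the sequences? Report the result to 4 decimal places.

0.5377

Under the Kimura two-parameter model, d = −½ ln(1 − 2P − Q) − ¼ ln(1 − 2Q).
1 − 2P − Q = 0.353, giving −½ ln(0.353) = 0.520644.
1 − 2Q = 0.934, giving −¼ ln(0.934) = 0.017070.
d = 0.520644 + 0.017070 = 0.537714.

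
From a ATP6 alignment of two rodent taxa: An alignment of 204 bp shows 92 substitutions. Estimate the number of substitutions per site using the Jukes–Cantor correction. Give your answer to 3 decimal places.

p = 92/204 ≈ 0.45098.
d = −(3/4) ln(1 − 4p/3) = −0.75 ln(1 − 0.601307) = −0.75 ln(0.398693)
  = −0.75 × (-0.919564) = 0.689673 substitutions/site.

0.690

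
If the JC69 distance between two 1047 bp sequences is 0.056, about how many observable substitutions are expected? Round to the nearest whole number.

56

Invert JC69: p = (3/4)(1 − e^(−4d/3)) = 0.75 × (1 − e^(-0.074667)) = 0.75 × (1 − 0.928052) = 0.053961.
Expected differing sites = pL ≈ 0.053961 × 1047 = 56.497167 ≈ 56.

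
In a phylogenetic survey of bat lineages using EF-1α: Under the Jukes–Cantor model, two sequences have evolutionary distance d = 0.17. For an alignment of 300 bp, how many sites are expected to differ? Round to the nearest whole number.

Invert JC69: p = (3/4)(1 − e^(−4d/3)) = 0.75 × (1 − e^(-0.226667)) = 0.75 × (1 − 0.797186) = 0.152111.
Expected differing sites = pL ≈ 0.152111 × 300 = 45.6333 ≈ 46.

46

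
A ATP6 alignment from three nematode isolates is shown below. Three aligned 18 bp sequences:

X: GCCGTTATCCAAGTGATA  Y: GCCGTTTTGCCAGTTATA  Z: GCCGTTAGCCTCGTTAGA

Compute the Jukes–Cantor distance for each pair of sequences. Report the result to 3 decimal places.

X–Y: 4/18 sites differ → p ≈ 0.222222, d = −0.75 ln(1 − 0.296296) = 0.263548 ≈ 0.264.
X–Z: 5/18 sites differ → p ≈ 0.277778, d = −0.75 ln(1 − 0.370371) = 0.346968 ≈ 0.347.
Y–Z: 6/18 sites differ → p ≈ 0.333333, d = −0.75 ln(1 − 0.444444) = 0.440839 ≈ 0.441.

d(X,Y) = 0.264, d(X,Z) = 0.347, d(Y,Z) = 0.441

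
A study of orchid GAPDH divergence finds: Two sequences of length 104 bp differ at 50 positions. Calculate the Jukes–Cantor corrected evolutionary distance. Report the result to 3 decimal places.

p = 50/104 ≈ 0.480769.
d = −(3/4) ln(1 − 4p/3) = −0.75 ln(1 − 0.641025) = −0.75 ln(0.358975)
  = −0.75 × (-1.024503) = 0.768377 substitutions/site.

0.768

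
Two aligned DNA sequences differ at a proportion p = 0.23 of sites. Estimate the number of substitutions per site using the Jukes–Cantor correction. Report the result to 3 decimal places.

d = −(3/4) ln(1 − 4p/3) = −0.75 ln(1 − 0.306667) = −0.75 ln(0.693333)
  = −0.75 × (-0.366245) = 0.274684 substitutions/site.

0.275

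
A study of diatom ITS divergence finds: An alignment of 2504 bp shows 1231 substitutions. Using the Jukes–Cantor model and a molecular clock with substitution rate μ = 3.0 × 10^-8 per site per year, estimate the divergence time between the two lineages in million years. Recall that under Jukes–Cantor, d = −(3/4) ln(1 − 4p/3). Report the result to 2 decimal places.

p = 1231/2504 ≈ 0.491613.
d = −(3/4) ln(1 − 4p/3) = −0.75 ln(1 − 0.655484) = −0.75 ln(0.344516)
  = −0.75 × (-1.065615) = 0.799211 substitutions/site.
Under a molecular clock d = 2μt, so t = d/(2μ) = 0.799211 / (2 × 3.0 × 10^-8) = 13.32 million years.

13.32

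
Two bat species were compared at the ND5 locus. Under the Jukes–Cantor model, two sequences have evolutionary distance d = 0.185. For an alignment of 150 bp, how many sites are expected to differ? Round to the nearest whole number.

25

Invert JC69: p = (3/4)(1 − e^(−4d/3)) = 0.75 × (1 − e^(-0.246667)) = 0.75 × (1 − 0.781401) = 0.163949.
Expected differing sites = pL ≈ 0.163949 × 150 = 24.59235 ≈ 25.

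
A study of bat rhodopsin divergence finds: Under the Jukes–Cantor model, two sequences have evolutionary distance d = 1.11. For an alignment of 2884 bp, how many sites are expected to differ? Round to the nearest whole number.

1671

Invert JC69: p = (3/4)(1 − e^(−4d/3)) = 0.75 × (1 − e^(-1.48)) = 0.75 × (1 − 0.227638) = 0.579272.
Expected differing sites = pL ≈ 0.579272 × 2884 = 1670.620448 ≈ 1671.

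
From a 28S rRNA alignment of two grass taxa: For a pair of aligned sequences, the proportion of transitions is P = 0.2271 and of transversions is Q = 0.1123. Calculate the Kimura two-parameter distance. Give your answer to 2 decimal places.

Under the Kimura two-parameter model, d = −½ ln(1 − 2P − Q) − ¼ ln(1 − 2Q).
1 − 2P − Q = 0.4335, giving −½ ln(0.4335) = 0.417932.
1 − 2Q = 0.7754, giving −¼ ln(0.7754) = 0.063594.
d = 0.417932 + 0.063594 = 0.481526.

0.48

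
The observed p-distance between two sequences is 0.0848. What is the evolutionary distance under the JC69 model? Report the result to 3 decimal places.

d = −(3/4) ln(1 − 4p/3) = −0.75 ln(1 − 0.113067) = −0.75 ln(0.886933)
  = −0.75 × (-0.119986) = 0.089990 substitutions/site.

0.090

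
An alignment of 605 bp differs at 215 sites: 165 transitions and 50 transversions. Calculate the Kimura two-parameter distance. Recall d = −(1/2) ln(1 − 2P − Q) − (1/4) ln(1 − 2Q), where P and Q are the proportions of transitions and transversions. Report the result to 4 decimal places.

P = 165/605 ≈ 0.272727 and Q = 50/605 ≈ 0.082645.
Under the Kimura two-parameter model, d = −½ ln(1 − 2P − Q) − ¼ ln(1 − 2Q).
1 − 2P − Q = 0.371901, giving −½ ln(0.371901) = 0.494564.
1 − 2Q = 0.83471, giving −¼ ln(0.83471) = 0.045168.
d = 0.494564 + 0.045168 = 0.539732.

0.5397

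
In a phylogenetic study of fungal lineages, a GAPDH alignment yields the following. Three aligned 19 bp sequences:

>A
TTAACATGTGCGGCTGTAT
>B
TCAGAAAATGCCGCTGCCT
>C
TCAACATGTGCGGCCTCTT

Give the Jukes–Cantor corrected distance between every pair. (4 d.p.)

d(A,B) = 0.6181, d(A,C) = 0.3241, d(B,C) = 0.6181

A–B: 8/19 sites differ → p ≈ 0.421053, d = −0.75 ln(1 − 0.561404) = 0.618132 ≈ 0.6181.
A–C: 5/19 sites differ → p ≈ 0.263158, d = −0.75 ln(1 − 0.350877) = 0.324100 ≈ 0.3241.
B–C: 8/19 sites differ → p ≈ 0.421053, d = −0.75 ln(1 − 0.561404) = 0.618132 ≈ 0.6181.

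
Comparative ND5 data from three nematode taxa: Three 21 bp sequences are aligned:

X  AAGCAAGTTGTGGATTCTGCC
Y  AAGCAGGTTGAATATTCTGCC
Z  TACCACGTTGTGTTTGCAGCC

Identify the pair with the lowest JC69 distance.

X–Y: 4/21 differ, p = 0.190, d = 0.220.
X–Z: 7/21 differ, p = 0.333, d = 0.441.
Y–Z: 8/21 differ, p = 0.381, d = 0.532.
The smallest distance is between X and Y.

X and Y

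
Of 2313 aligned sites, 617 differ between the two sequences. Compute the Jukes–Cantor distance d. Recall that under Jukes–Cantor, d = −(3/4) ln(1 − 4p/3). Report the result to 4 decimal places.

0.3297

p = 617/2313 ≈ 0.266753.
d = −(3/4) ln(1 − 4p/3) = −0.75 ln(1 − 0.355671) = −0.75 ln(0.644329)
  = −0.75 × (-0.439546) = 0.329660 substitutions/site.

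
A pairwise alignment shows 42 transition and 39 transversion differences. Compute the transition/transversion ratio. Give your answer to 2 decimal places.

R = 42/39 = 1.076923… ≈ 1.08 (to 2 d.p.).

1.08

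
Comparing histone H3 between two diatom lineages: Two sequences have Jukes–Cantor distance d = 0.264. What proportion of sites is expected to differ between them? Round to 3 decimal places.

0.223

p = (3/4)(1 − e^(−4d/3)) = 0.75 × (1 − e^(-0.352)) = 0.75 × (1 − 0.703280) = 0.222540.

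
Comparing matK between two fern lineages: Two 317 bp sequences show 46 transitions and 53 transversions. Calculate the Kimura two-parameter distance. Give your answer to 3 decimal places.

0.407

P = 46/317 ≈ 0.14511 and Q = 53/317 ≈ 0.167192.
Under the Kimura two-parameter model, d = −½ ln(1 − 2P − Q) − ¼ ln(1 − 2Q).
1 − 2P − Q = 0.542588, giving −½ ln(0.542588) = 0.305702.
1 − 2Q = 0.665616, giving −¼ ln(0.665616) = 0.101761.
d = 0.305702 + 0.101761 = 0.407463.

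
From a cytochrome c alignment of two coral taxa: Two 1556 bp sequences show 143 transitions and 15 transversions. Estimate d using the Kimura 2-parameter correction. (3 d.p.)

P = 143/1556 ≈ 0.091902 and Q = 15/1556 ≈ 0.00964.
Under the Kimura two-parameter model, d = −½ ln(1 − 2P − Q) − ¼ ln(1 − 2Q).
1 − 2P − Q = 0.806556, giving −½ ln(0.806556) = 0.107491.
1 − 2Q = 0.98072, giving −¼ ln(0.98072) = 0.004867.
d = 0.107491 + 0.004867 = 0.112358.

0.112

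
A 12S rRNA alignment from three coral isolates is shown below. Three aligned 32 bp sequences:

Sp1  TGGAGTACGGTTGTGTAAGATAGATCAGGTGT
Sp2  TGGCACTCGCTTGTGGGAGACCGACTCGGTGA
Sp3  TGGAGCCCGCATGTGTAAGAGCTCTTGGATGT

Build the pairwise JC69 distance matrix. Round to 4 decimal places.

Sp1–Sp2: 13/32 sites differ → p = 0.40625, d = −0.75 ln(1 − 0.541667) = 0.585119 ≈ 0.5851.
Sp1–Sp3: 11/32 sites differ → p = 0.34375, d = −0.75 ln(1 − 0.458333) = 0.459828 ≈ 0.4598.
Sp2–Sp3: 13/32 sites differ → p = 0.40625, d = −0.75 ln(1 − 0.541667) = 0.585119 ≈ 0.5851.

d(Sp1,Sp2) = 0.5851, d(Sp1,Sp3) = 0.4598, d(Sp2,Sp3) = 0.5851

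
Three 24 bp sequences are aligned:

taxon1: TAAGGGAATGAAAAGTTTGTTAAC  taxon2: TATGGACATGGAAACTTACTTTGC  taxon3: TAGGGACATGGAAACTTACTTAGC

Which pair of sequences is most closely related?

taxon2 and taxon3

taxon1–taxon2: 9/24 differ, p = 0.375, d = 0.520.
taxon1–taxon3: 8/24 differ, p = 0.333, d = 0.441.
taxon2–taxon3: 2/24 differ, p = 0.083, d = 0.088.
The smallest distance is between taxon2 and taxon3.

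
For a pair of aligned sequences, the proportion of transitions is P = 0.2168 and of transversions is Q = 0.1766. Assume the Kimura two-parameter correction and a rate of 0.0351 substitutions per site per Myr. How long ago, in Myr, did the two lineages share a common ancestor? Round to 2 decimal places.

8.26

Under the Kimura two-parameter model, d = −½ ln(1 − 2P − Q) − ¼ ln(1 − 2Q).
1 − 2P − Q = 0.3898, giving −½ ln(0.3898) = 0.471061.
1 − 2Q = 0.6468, giving −¼ ln(0.6468) = 0.108930.
d = 0.471061 + 0.108930 = 0.579991.
Under a molecular clock d = 2μt, so t = d/(2μ) = 0.579991 / (2 × 0.0351) = 8.26 Myr.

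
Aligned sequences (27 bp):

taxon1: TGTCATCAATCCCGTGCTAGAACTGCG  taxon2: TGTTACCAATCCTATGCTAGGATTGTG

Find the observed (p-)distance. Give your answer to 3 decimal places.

0.259

The sequences differ at 7 of 27 positions (sites 4, 6, 13, 14, 21, 23, 26).
p = 7/27 = 0.259259… ≈ 0.259 (to 3 d.p.).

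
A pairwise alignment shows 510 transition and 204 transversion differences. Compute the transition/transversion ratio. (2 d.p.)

R = 510/204 = 2.50.

2.50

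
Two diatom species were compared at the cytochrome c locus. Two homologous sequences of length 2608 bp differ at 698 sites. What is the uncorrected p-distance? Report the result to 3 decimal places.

0.268

p = 698/2608 = 0.267638… ≈ 0.268 (to 3 d.p.).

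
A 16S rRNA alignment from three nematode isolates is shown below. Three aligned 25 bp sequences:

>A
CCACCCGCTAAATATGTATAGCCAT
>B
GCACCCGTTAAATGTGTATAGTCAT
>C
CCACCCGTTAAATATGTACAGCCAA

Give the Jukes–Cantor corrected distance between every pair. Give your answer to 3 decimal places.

d(A,B) = 0.180, d(A,C) = 0.131, d(B,C) = 0.233

A–B: 4/25 sites differ → p = 0.16, d = −0.75 ln(1 − 0.213333) = 0.179963 ≈ 0.180.
A–C: 3/25 sites differ → p = 0.12, d = −0.75 ln(1 − 0.16) = 0.130765 ≈ 0.131.
B–C: 5/25 sites differ → p = 0.2, d = −0.75 ln(1 − 0.266667) = 0.232617 ≈ 0.233.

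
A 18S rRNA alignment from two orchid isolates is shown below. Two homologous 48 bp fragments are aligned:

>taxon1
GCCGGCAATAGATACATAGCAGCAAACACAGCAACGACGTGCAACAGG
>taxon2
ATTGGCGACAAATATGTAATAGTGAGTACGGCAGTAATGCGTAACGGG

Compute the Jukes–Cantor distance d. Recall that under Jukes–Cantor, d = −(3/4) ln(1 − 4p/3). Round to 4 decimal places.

The sequences differ at 22 of 48 sites, so p = 22/48 ≈ 0.458333.
d = −(3/4) ln(1 − 4p/3) = −0.75 ln(1 − 0.611111) = −0.75 ln(0.388889)
  = −0.75 × (-0.944461) = 0.708346 substitutions/site.

0.7083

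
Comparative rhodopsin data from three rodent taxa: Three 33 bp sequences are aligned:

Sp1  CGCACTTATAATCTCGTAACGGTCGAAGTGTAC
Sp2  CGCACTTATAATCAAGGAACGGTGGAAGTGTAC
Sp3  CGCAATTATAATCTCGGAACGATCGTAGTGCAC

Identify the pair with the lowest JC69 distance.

Sp1–Sp2: 4/33 differ, p = 0.121, d = 0.132.
Sp1–Sp3: 5/33 differ, p = 0.152, d = 0.169.
Sp2–Sp3: 7/33 differ, p = 0.212, d = 0.249.
The smallest distance is between Sp1 and Sp2.

Sp1 and Sp2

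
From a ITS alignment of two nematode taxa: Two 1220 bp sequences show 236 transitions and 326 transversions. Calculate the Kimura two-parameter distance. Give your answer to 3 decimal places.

P = 236/1220 ≈ 0.193443 and Q = 326/1220 ≈ 0.267213.
Under the Kimura two-parameter model, d = −½ ln(1 − 2P − Q) − ¼ ln(1 − 2Q).
1 − 2P − Q = 0.345901, giving −½ ln(0.345901) = 0.530801.
1 − 2Q = 0.465574, giving −¼ ln(0.465574) = 0.191121.
d = 0.530801 + 0.191121 = 0.721922.

0.722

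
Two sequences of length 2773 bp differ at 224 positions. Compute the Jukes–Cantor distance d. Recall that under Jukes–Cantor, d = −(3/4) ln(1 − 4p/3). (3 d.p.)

0.085

p = 224/2773 ≈ 0.080779.
d = −(3/4) ln(1 − 4p/3) = −0.75 ln(1 − 0.107705) = −0.75 ln(0.892295)
  = −0.75 × (-0.113958) = 0.085469 substitutions/site.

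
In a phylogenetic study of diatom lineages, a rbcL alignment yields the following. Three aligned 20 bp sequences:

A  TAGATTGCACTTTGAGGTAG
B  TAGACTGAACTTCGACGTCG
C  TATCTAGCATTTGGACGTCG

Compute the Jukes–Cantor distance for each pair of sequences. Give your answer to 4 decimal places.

A–B: 5/20 sites differ → p = 0.25, d = −0.75 ln(1 − 0.333333) = 0.304098 ≈ 0.3041.
A–C: 7/20 sites differ → p = 0.35, d = −0.75 ln(1 − 0.466667) = 0.471457 ≈ 0.4715.
B–C: 7/20 sites differ → p = 0.35, d = −0.75 ln(1 − 0.466667) = 0.471457 ≈ 0.4715.

d(A,B) = 0.3041, d(A,C) = 0.4715, d(B,C) = 0.4715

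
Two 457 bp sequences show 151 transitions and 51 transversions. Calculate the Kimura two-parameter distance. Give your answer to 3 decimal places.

0.803

P = 151/457 ≈ 0.330416 and Q = 51/457 ≈ 0.111597.
Under the Kimura two-parameter model, d = −½ ln(1 − 2P − Q) − ¼ ln(1 − 2Q).
1 − 2P − Q = 0.227571, giving −½ ln(0.227571) = 0.740147.
1 − 2Q = 0.776806, giving −¼ ln(0.776806) = 0.063141.
d = 0.740147 + 0.063141 = 0.803288.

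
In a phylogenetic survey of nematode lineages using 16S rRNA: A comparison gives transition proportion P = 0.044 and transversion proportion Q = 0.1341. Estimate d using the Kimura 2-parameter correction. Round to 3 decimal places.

Under the Kimura two-parameter model, d = −½ ln(1 − 2P − Q) − ¼ ln(1 − 2Q).
1 − 2P − Q = 0.7779, giving −½ ln(0.7779) = 0.125579.
1 − 2Q = 0.7318, giving −¼ ln(0.7318) = 0.078062.
d = 0.125579 + 0.078062 = 0.203641.

0.204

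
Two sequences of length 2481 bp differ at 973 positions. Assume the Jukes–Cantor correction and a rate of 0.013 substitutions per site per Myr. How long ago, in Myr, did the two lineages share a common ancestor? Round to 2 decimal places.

21.35

p = 973/2481 ≈ 0.392181.
d = −(3/4) ln(1 − 4p/3) = −0.75 ln(1 − 0.522908) = −0.75 ln(0.477092)
  = −0.75 × (-0.740046) = 0.555035 substitutions/site.
Under a molecular clock d = 2μt, so t = d/(2μ) = 0.555035 / (2 × 0.013) = 21.35 Myr.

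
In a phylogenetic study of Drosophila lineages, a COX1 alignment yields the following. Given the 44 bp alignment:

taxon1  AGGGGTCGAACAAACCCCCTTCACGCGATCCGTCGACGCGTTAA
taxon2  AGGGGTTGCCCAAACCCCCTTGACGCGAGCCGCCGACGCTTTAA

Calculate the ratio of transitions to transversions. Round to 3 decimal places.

Transitions are A↔G and C↔T; transversions are all other mismatches.
Transitions: 2. Transversions: 5.
R = 2/5 = 0.400.

0.400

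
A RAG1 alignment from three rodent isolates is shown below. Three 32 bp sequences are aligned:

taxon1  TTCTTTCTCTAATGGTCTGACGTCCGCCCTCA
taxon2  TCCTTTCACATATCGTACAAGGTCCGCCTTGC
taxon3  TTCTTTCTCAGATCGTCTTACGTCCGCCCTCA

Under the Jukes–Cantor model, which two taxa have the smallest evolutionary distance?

taxon1–taxon2: 12/32 differ, p = 0.375, d = 0.520.
taxon1–taxon3: 4/32 differ, p = 0.125, d = 0.137.
taxon2–taxon3: 10/32 differ, p = 0.313, d = 0.404.
The smallest distance is between taxon1 and taxon3.

taxon1 and taxon3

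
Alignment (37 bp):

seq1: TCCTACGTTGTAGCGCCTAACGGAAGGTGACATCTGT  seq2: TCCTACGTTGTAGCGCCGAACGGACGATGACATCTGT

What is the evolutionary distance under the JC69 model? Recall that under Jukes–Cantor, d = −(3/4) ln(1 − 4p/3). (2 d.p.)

0.09

The sequences differ at 3 of 37 sites (18, 25, 27), so p = 3/37 ≈ 0.081081.
d = −(3/4) ln(1 − 4p/3) = −0.75 ln(1 − 0.108108) = −0.75 ln(0.891892)
  = −0.75 × (-0.114410) = 0.085808 substitutions/site.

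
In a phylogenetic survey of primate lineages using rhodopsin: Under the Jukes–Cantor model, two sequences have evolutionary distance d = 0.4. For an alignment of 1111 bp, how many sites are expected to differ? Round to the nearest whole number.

344

Invert JC69: p = (3/4)(1 − e^(−4d/3)) = 0.75 × (1 − e^(-0.533333)) = 0.75 × (1 − 0.586646) = 0.310016.
Expected differing sites = pL ≈ 0.310016 × 1111 = 344.427776 ≈ 344.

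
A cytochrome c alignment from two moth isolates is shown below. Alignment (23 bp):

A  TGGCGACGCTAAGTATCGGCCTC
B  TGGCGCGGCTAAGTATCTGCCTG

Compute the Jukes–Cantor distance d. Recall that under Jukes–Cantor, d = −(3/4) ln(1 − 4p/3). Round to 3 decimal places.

0.198

The sequences differ at 4 of 23 sites (6, 7, 18, 23), so p = 4/23 ≈ 0.173913.
d = −(3/4) ln(1 − 4p/3) = −0.75 ln(1 − 0.231884) = −0.75 ln(0.768116)
  = −0.75 × (-0.263815) = 0.197861 substitutions/site.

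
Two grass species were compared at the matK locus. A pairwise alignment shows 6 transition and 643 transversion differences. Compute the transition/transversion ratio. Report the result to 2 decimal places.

0.01

R = 6/643 = 0.009331… ≈ 0.01 (to 2 d.p.).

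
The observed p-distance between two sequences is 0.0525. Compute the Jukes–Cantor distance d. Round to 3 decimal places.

d = −(3/4) ln(1 − 4p/3) = −0.75 ln(1 − 0.07) = −0.75 ln(0.93)
  = −0.75 × (-0.072571) = 0.054428 substitutions/site.

0.054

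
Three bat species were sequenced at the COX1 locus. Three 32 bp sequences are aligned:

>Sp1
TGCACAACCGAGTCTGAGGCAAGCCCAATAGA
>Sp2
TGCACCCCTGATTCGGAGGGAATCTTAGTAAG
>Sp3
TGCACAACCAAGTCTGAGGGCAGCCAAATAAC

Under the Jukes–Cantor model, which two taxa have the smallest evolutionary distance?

Sp1 and Sp3

Sp1–Sp2: 12/32 differ, p = 0.375, d = 0.520.
Sp1–Sp3: 6/32 differ, p = 0.188, d = 0.216.
Sp2–Sp3: 12/32 differ, p = 0.375, d = 0.520.
The smallest distance is between Sp1 and Sp3.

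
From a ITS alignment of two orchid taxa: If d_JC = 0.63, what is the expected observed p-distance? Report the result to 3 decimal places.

0.426

p = (3/4)(1 − e^(−4d/3)) = 0.75 × (1 − e^(-0.84)) = 0.75 × (1 − 0.431711) = 0.426217.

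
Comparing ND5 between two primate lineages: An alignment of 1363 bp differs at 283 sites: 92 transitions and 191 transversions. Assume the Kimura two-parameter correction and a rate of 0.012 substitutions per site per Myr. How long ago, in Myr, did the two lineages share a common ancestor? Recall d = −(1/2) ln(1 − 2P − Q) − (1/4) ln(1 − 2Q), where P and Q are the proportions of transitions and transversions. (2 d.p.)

10.13

P = 92/1363 ≈ 0.067498 and Q = 191/1363 ≈ 0.140132.
Under the Kimura two-parameter model, d = −½ ln(1 − 2P − Q) − ¼ ln(1 − 2Q).
1 − 2P − Q = 0.724872, giving −½ ln(0.724872) = 0.160880.
1 − 2Q = 0.719736, giving −¼ ln(0.719736) = 0.082218.
d = 0.160880 + 0.082218 = 0.243098.
Under a molecular clock d = 2μt, so t = d/(2μ) = 0.243098 / (2 × 0.012) = 10.13 Myr.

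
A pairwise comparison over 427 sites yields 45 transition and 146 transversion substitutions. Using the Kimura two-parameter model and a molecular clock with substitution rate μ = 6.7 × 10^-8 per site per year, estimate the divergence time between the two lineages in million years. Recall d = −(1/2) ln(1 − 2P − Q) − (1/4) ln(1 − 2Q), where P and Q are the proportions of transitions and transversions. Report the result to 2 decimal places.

5.15

P = 45/427 ≈ 0.105386 and Q = 146/427 ≈ 0.34192.
Under the Kimura two-parameter model, d = −½ ln(1 − 2P − Q) − ¼ ln(1 − 2Q).
1 − 2P − Q = 0.447308, giving −½ ln(0.447308) = 0.402254.
1 − 2Q = 0.31616, giving −¼ ln(0.31616) = 0.287877.
d = 0.402254 + 0.287877 = 0.690131.
Under a molecular clock d = 2μt, so t = d/(2μ) = 0.690131 / (2 × 6.7 × 10^-8) = 5.15 million years.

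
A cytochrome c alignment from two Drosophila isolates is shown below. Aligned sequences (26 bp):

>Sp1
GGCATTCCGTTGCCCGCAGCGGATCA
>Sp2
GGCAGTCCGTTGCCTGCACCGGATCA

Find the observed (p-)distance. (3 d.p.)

The sequences differ at 3 of 26 positions (sites 5, 15, 19).
p = 3/26 = 0.115384… ≈ 0.115 (to 3 d.p.).

0.115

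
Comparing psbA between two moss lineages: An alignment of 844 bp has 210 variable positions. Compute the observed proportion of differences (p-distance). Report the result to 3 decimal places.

0.249

p = 210/844 = 0.248815… ≈ 0.249 (to 3 d.p.).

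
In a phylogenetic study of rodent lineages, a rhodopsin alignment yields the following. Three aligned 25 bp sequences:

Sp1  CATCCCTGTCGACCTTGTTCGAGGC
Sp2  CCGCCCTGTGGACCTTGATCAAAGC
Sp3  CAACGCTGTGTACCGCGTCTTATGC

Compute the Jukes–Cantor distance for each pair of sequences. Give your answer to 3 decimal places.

d(Sp1,Sp2) = 0.289, d(Sp1,Sp3) = 0.572, d(Sp2,Sp3) = 0.663

Sp1–Sp2: 6/25 sites differ → p = 0.24, d = −0.75 ln(1 − 0.32) = 0.289247 ≈ 0.289.
Sp1–Sp3: 10/25 sites differ → p = 0.4, d = −0.75 ln(1 − 0.533333) = 0.571605 ≈ 0.572.
Sp2–Sp3: 11/25 sites differ → p = 0.44, d = −0.75 ln(1 − 0.586667) = 0.662626 ≈ 0.663.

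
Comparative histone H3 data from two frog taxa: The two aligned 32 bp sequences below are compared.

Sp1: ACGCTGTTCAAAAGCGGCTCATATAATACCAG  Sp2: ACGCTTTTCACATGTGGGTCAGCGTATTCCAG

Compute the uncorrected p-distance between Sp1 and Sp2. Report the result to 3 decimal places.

The sequences differ at 10 of 32 positions (sites 6, 11, 13, 15, 18, 22, 23, 24, 25, 28).
p = 10/32 = 0.3125 ≈ 0.313 (to 3 d.p.).

0.313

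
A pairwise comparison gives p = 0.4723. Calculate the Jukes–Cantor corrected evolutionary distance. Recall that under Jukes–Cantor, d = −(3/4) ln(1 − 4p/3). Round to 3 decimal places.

0.745

d = −(3/4) ln(1 − 4p/3) = −0.75 ln(1 − 0.629733) = −0.75 ln(0.370267)
  = −0.75 × (-0.993531) = 0.745148 substitutions/site.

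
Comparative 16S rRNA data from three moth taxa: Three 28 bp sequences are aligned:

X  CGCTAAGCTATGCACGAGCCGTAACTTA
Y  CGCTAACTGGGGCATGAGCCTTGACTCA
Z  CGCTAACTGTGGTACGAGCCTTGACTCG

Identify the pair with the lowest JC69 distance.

Y and Z

X–Y: 9/28 differ, p = 0.321, d = 0.420.
X–Z: 10/28 differ, p = 0.357, d = 0.485.
Y–Z: 4/28 differ, p = 0.143, d = 0.158.
The smallest distance is between Y and Z.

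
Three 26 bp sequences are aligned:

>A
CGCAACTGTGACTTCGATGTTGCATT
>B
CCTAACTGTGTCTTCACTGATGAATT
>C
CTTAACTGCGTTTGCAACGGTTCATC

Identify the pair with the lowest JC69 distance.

A and B

A–B: 7/26 differ, p = 0.269, d = 0.334.
A–C: 11/26 differ, p = 0.423, d = 0.623.
B–C: 10/26 differ, p = 0.385, d = 0.539.
The smallest distance is between A and B.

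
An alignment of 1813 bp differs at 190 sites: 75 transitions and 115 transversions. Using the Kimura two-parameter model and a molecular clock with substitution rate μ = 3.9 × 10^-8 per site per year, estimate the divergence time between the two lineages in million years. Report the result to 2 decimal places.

1.45

P = 75/1813 ≈ 0.041368 and Q = 115/1813 ≈ 0.063431.
Under the Kimura two-parameter model, d = −½ ln(1 − 2P − Q) − ¼ ln(1 − 2Q).
1 − 2P − Q = 0.853833, giving −½ ln(0.853833) = 0.079010.
1 − 2Q = 0.873138, giving −¼ ln(0.873138) = 0.033915.
d = 0.079010 + 0.033915 = 0.112925.
Under a molecular clock d = 2μt, so t = d/(2μ) = 0.112925 / (2 × 3.9 × 10^-8) = 1.45 million years.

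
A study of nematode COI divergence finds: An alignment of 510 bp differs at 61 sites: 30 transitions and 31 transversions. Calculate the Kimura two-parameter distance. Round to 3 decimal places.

0.131

P = 30/510 ≈ 0.058824 and Q = 31/510 ≈ 0.060784.
Under the Kimura two-parameter model, d = −½ ln(1 − 2P − Q) − ¼ ln(1 − 2Q).
1 − 2P − Q = 0.821568, giving −½ ln(0.821568) = 0.098270.
1 − 2Q = 0.878432, giving −¼ ln(0.878432) = 0.032404.
d = 0.098270 + 0.032404 = 0.130674.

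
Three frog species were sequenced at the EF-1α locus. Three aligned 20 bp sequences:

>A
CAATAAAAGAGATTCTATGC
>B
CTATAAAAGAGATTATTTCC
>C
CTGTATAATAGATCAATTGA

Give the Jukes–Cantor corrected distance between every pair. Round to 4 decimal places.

d(A,B) = 0.2326, d(A,C) = 0.6872, d(B,C) = 0.4715

A–B: 4/20 sites differ → p = 0.2, d = −0.75 ln(1 − 0.266667) = 0.232617 ≈ 0.2326.
A–C: 9/20 sites differ → p = 0.45, d = −0.75 ln(1 − 0.6) = 0.687218 ≈ 0.6872.
B–C: 7/20 sites differ → p = 0.35, d = −0.75 ln(1 − 0.466667) = 0.471457 ≈ 0.4715.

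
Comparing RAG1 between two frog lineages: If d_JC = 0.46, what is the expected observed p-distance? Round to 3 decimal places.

p = (3/4)(1 − e^(−4d/3)) = 0.75 × (1 − e^(-0.613333)) = 0.75 × (1 − 0.541543) = 0.343843.

0.344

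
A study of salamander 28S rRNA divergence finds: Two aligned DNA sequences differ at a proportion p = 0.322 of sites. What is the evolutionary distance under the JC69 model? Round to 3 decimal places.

0.421

d = −(3/4) ln(1 − 4p/3) = −0.75 ln(1 − 0.429333) = −0.75 ln(0.570667)
  = −0.75 × (-0.560949) = 0.420712 substitutions/site.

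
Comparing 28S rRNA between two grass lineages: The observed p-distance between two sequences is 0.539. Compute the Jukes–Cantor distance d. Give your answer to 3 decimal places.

0.951

d = −(3/4) ln(1 − 4p/3) = −0.75 ln(1 − 0.718667) = −0.75 ln(0.281333)
  = −0.75 × (-1.268216) = 0.951162 substitutions/site.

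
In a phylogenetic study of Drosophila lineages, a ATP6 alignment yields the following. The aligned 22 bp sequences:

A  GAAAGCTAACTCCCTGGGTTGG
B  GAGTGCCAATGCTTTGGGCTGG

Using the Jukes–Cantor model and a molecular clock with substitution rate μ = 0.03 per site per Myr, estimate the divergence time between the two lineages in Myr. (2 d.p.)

The sequences differ at 8 of 22 sites (3, 4, 7, 10, 11, 13, 14, 19), so p = 8/22 ≈ 0.363636.
d = −(3/4) ln(1 − 4p/3) = −0.75 ln(1 − 0.484848) = −0.75 ln(0.515152)
  = −0.75 × (-0.663293) = 0.497470 substitutions/site.
Under a molecular clock d = 2μt, so t = d/(2μ) = 0.497470 / (2 × 0.03) = 8.29 Myr.

8.29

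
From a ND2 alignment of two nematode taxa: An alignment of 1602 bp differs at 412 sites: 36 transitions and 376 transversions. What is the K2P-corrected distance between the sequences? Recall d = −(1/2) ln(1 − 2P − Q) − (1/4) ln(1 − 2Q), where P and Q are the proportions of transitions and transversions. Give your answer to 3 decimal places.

0.322

P = 36/1602 ≈ 0.022472 and Q = 376/1602 ≈ 0.234707.
Under the Kimura two-parameter model, d = −½ ln(1 − 2P − Q) − ¼ ln(1 − 2Q).
1 − 2P − Q = 0.720349, giving −½ ln(0.720349) = 0.164010.
1 − 2Q = 0.530586, giving −¼ ln(0.530586) = 0.158443.
d = 0.164010 + 0.158443 = 0.322453.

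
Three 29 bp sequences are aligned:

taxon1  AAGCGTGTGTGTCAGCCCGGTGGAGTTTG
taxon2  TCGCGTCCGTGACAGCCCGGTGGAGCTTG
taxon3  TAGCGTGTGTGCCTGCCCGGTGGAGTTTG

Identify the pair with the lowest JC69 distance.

taxon1–taxon2: 6/29 differ, p = 0.207, d = 0.242.
taxon1–taxon3: 3/29 differ, p = 0.103, d = 0.111.
taxon2–taxon3: 6/29 differ, p = 0.207, d = 0.242.
The smallest distance is between taxon1 and taxon3.

taxon1 and taxon3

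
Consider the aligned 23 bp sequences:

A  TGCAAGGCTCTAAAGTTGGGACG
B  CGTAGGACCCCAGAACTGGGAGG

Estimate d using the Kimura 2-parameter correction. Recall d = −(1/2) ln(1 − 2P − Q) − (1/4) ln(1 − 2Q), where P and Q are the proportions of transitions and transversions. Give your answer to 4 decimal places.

Of 23 sites, 9 differences are transitions and 1 are transversions, so P = 9/23 ≈ 0.391304 and Q = 1/23 ≈ 0.043478.
Under the Kimura two-parameter model, d = −½ ln(1 − 2P − Q) − ¼ ln(1 − 2Q).
1 − 2P − Q = 0.173914, giving −½ ln(0.173914) = 0.874597.
1 − 2Q = 0.913044, giving −¼ ln(0.913044) = 0.022743.
d = 0.874597 + 0.022743 = 0.897340.

0.8973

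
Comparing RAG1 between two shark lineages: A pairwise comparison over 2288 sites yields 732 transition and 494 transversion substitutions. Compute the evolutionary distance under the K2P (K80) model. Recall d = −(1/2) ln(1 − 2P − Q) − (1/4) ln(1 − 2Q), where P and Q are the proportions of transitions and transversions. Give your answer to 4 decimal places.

P = 732/2288 ≈ 0.31993 and Q = 494/2288 ≈ 0.215909.
Under the Kimura two-parameter model, d = −½ ln(1 − 2P − Q) − ¼ ln(1 − 2Q).
1 − 2P − Q = 0.144231, giving −½ ln(0.144231) = 0.968170.
1 − 2Q = 0.568182, giving −¼ ln(0.568182) = 0.141328.
d = 0.968170 + 0.141328 = 1.109498.

1.1095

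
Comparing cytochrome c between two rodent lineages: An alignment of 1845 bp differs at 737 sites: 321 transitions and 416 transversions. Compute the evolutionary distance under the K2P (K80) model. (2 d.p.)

0.58

P = 321/1845 ≈ 0.173984 and Q = 416/1845 ≈ 0.225474.
Under the Kimura two-parameter model, d = −½ ln(1 − 2P − Q) − ¼ ln(1 − 2Q).
1 − 2P − Q = 0.426558, giving −½ ln(0.426558) = 0.426003.
1 − 2Q = 0.549052, giving −¼ ln(0.549052) = 0.149891.
d = 0.426003 + 0.149891 = 0.575894.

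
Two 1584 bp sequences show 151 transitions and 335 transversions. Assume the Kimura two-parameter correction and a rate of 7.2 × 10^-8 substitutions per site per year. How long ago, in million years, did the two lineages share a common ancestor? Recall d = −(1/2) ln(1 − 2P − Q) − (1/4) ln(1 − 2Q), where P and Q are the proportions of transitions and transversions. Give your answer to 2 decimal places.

2.74

P = 151/1584 ≈ 0.095328 and Q = 335/1584 ≈ 0.21149.
Under the Kimura two-parameter model, d = −½ ln(1 − 2P − Q) − ¼ ln(1 − 2Q).
1 − 2P − Q = 0.597854, giving −½ ln(0.597854) = 0.257204.
1 − 2Q = 0.57702, giving −¼ ln(0.57702) = 0.137470.
d = 0.257204 + 0.137470 = 0.394674.
Under a molecular clock d = 2μt, so t = d/(2μ) = 0.394674 / (2 × 7.2 × 10^-8) = 2.74 million years.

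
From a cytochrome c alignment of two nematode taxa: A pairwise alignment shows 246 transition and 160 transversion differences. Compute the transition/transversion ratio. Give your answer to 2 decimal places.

R = 246/160 = 1.5375 ≈ 1.54 (to 2 d.p.).

1.54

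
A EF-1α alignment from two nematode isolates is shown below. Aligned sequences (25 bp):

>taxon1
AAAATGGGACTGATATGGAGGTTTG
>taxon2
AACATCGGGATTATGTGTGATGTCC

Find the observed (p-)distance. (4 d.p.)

0.5200

The sequences differ at 13 of 25 positions.
p = 13/25 = 0.5200.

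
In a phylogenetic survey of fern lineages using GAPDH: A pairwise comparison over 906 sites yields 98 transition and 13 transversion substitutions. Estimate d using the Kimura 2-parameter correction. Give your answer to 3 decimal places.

0.138

P = 98/906 ≈ 0.108168 and Q = 13/906 ≈ 0.014349.
Under the Kimura two-parameter model, d = −½ ln(1 − 2P − Q) − ¼ ln(1 − 2Q).
1 − 2P − Q = 0.769315, giving −½ ln(0.769315) = 0.131127.
1 − 2Q = 0.971302, giving −¼ ln(0.971302) = 0.007279.
d = 0.131127 + 0.007279 = 0.138406.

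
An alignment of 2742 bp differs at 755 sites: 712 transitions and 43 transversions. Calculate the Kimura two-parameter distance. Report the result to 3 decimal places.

P = 712/2742 ≈ 0.259664 and Q = 43/2742 ≈ 0.015682.
Under the Kimura two-parameter model, d = −½ ln(1 − 2P − Q) − ¼ ln(1 − 2Q).
1 − 2P − Q = 0.46499, giving −½ ln(0.46499) = 0.382870.
1 − 2Q = 0.968636, giving −¼ ln(0.968636) = 0.007967.
d = 0.382870 + 0.007967 = 0.390837.

0.391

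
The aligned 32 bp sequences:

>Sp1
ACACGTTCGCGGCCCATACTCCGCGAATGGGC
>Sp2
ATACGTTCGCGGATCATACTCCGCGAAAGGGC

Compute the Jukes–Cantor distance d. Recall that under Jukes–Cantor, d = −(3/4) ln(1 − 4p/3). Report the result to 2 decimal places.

0.14

The sequences differ at 4 of 32 sites (2, 13, 14, 28), so p = 4/32 = 0.125.
d = −(3/4) ln(1 − 4p/3) = −0.75 ln(1 − 0.166667) = −0.75 ln(0.833333)
  = −0.75 × (-0.182322) = 0.136742 substitutions/site.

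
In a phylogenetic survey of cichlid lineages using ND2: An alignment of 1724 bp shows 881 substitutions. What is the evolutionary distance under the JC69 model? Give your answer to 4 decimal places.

0.8578

p = 881/1724 ≈ 0.511021.
d = −(3/4) ln(1 − 4p/3) = −0.75 ln(1 − 0.681361) = −0.75 ln(0.318639)
  = −0.75 × (-1.143696) = 0.857772 substitutions/site.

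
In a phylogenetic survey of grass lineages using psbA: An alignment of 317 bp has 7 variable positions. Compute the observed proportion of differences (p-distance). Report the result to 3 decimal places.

0.022

p = 7/317 = 0.022082… ≈ 0.022 (to 3 d.p.).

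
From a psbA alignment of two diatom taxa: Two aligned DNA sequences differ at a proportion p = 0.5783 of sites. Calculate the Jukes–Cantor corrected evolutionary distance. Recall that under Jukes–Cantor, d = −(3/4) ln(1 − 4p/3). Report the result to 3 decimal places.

1.106

d = −(3/4) ln(1 − 4p/3) = −0.75 ln(1 − 0.771067) = −0.75 ln(0.228933)
  = −0.75 × (-1.474326) = 1.105745 substitutions/site.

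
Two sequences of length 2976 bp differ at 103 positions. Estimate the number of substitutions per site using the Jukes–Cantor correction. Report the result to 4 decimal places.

0.0354

p = 103/2976 ≈ 0.03461.
d = −(3/4) ln(1 − 4p/3) = −0.75 ln(1 − 0.046147) = −0.75 ln(0.953853)
  = −0.75 × (-0.047246) = 0.035435 substitutions/site.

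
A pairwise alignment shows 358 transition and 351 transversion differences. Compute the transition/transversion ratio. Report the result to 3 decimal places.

R = 358/351 = 1.019943… ≈ 1.020 (to 3 d.p.).

1.020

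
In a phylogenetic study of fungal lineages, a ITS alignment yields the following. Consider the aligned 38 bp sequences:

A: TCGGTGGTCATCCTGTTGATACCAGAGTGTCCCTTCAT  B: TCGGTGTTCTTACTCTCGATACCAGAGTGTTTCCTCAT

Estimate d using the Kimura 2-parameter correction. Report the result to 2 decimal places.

0.25

Of 38 sites, 4 differences are transitions and 4 are transversions, so P = 4/38 ≈ 0.105263 and Q = 4/38 ≈ 0.105263.
Under the Kimura two-parameter model, d = −½ ln(1 − 2P − Q) − ¼ ln(1 − 2Q).
1 − 2P − Q = 0.684211, giving −½ ln(0.684211) = 0.189744.
1 − 2Q = 0.789474, giving −¼ ln(0.789474) = 0.059097.
d = 0.189744 + 0.059097 = 0.248841.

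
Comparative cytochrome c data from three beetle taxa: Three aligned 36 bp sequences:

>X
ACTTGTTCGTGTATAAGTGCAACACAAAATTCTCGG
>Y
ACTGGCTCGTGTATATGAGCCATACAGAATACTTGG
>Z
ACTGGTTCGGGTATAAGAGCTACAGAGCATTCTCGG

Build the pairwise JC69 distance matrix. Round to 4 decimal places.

X–Y: 9/36 sites differ → p = 0.25, d = −0.75 ln(1 − 0.333333) = 0.304098 ≈ 0.3041.
X–Z: 7/36 sites differ → p ≈ 0.194444, d = −0.75 ln(1 − 0.259259) = 0.225078 ≈ 0.2251.
Y–Z: 9/36 sites differ → p = 0.25, d = −0.75 ln(1 − 0.333333) = 0.304098 ≈ 0.3041.

d(X,Y) = 0.3041, d(X,Z) = 0.2251, d(Y,Z) = 0.3041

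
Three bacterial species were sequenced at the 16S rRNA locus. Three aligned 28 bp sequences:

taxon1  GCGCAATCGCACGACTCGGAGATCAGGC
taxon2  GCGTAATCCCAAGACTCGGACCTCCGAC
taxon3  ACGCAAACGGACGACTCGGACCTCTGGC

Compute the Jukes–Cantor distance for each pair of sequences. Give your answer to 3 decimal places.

d(taxon1,taxon2) = 0.304, d(taxon1,taxon3) = 0.252, d(taxon2,taxon3) = 0.360

taxon1–taxon2: 7/28 sites differ → p = 0.25, d = −0.75 ln(1 − 0.333333) = 0.304098 ≈ 0.304.
taxon1–taxon3: 6/28 sites differ → p ≈ 0.214286, d = −0.75 ln(1 − 0.285715) = 0.252355 ≈ 0.252.
taxon2–taxon3: 8/28 sites differ → p ≈ 0.285714, d = −0.75 ln(1 − 0.380952) = 0.359679 ≈ 0.360.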